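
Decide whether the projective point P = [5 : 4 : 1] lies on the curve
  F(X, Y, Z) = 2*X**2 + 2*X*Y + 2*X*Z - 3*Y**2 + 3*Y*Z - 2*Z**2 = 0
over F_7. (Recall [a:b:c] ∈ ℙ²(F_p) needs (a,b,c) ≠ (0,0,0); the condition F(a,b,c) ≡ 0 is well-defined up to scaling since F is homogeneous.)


F(5,4,1) ≡ 6 (mod 7); P is NOT on the curve.

Evaluate F(5, 4, 1) term-by-term (mod 7).
  2*X**2 ↦ 2·25·1·1 = 50
  2*X*Y ↦ 2·5·4·1 = 40
  2*X*Z ↦ 2·5·1·1 = 10
  -3*Y**2 ↦ -3·1·16·1 = -48
  3*Y*Z ↦ 3·1·4·1 = 12
  -2*Z**2 ↦ -2·1·1·1 = -2
Sum: F(5, 4, 1) = (50) + (40) + (10) + (-48) + (12) + (-2) = 62.
Reducing mod 7: 62 ≡ 6 (mod 7).
Since F(a, b, c) ≡ 6 ≠ 0 (mod 7), P does NOT lie on the curve.


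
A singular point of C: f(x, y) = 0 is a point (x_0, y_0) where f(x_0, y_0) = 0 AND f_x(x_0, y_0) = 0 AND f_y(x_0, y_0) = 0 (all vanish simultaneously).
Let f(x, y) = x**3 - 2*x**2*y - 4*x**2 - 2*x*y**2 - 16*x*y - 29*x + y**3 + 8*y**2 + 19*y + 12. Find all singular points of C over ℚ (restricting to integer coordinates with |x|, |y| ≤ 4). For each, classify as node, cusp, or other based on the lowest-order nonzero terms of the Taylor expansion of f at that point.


Singular points: {(-1, -3)}; classification: node.

Compute partial derivatives:
  f_x = 3*x**2 - 4*x*y - 8*x - 2*y**2 - 16*y - 29.
  f_y = -2*x**2 - 4*x*y - 16*x + 3*y**2 + 16*y + 19.
Scan x_0 ∈ {−4, ..., 4}. For each x_0, f_y(x_0, y) is a polynomial in y; find its integer roots y ∈ {−4, ..., 4}, then test f_x and f at those candidates.
  x = -4: f_y(-4, y) = 3*y**2 + 32*y + 51; no integer root y with |y| ≤ 4.
  x = -3: f_y(-3, y) = 3*y**2 + 28*y + 49; no integer root y with |y| ≤ 4.
  x = -2: f_y(-2, y) = 3*y**2 + 24*y + 43; no integer root y with |y| ≤ 4.
  x = -1: f_y(-1, y) = 3*y**2 + 20*y + 33; vanishes at y ∈ {-3}. (-1, -3): f_x = 0, f = 0 — SINGULAR.
  x = 0: f_y(0, y) = 3*y**2 + 16*y + 19; no integer root y with |y| ≤ 4.
  x = 1: f_y(1, y) = 3*y**2 + 12*y + 1; no integer root y with |y| ≤ 4.
  x = 2: f_y(2, y) = 3*y**2 + 8*y - 21; no integer root y with |y| ≤ 4.
  x = 3: f_y(3, y) = 3*y**2 + 4*y - 47; no integer root y with |y| ≤ 4.
  x = 4: f_y(4, y) = 3*y**2 - 77; no integer root y with |y| ≤ 4.
Only singular point on the grid: (-1, -3).
Classify: substitute x = -1 + u, y = -3 + v and expand: f = u**3 - 2*u**2*v - u**2 - 2*u*v**2 + v**3 + v**2.
No constant or linear terms (consistent with a singular point). Quadratic part: -u**2 + v**2. Cubic part: u**3 - 2*u**2*v - 2*u*v**2 + v**3.
The quadratic part v**2 - u**2 = (v − u)(v + u) splits into two distinct linear factors, so there are two distinct tangent lines y − -3 = ±(x − -1) — this is a node (ordinary double point).
Classification: node.


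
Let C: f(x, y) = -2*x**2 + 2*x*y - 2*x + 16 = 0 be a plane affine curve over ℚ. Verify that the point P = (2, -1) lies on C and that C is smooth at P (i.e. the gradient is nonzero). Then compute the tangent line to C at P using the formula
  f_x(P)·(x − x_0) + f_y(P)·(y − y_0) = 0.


Tangent line at P: -12*x + 4*y + 28 = 0.

Step 1: f(2, -1) = 0, so P lies on C.
Step 2: partial derivatives
  f_x(x, y) = -4*x + 2*y - 2, f_y(x, y) = 2*x.
  f_x(P) = -12, f_y(P) = 4 (gradient nonzero, so P is smooth).
Step 3: tangent line at P: -12·(x − 2) + 4·(y − -1) = 0.
Expanding: -12*x + 4*y + 28 = 0.


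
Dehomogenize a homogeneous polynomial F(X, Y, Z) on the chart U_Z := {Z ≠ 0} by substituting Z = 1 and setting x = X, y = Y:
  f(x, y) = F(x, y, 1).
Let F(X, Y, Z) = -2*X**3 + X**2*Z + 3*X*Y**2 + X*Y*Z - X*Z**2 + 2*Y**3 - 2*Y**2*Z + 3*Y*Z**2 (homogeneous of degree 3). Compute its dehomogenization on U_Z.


f(x, y) = -2*x**3 + x**2 + 3*x*y**2 + x*y - x + 2*y**3 - 2*y**2 + 3*y

On U_Z we set Z = 1. Each monomial c·X^i·Y^j·Z^k in F becomes c·x^i·y^j·1^k = c·x^i·y^j.
Substituting Z = 1: F(X, Y, 1) = -2*x**3 + x**2 + 3*x*y**2 + x*y - x + 2*y**3 - 2*y**2 + 3*y.
Note: deg(f) ≤ deg(F) = 3; strict inequality happens when F is divisible by Z (lost terms).


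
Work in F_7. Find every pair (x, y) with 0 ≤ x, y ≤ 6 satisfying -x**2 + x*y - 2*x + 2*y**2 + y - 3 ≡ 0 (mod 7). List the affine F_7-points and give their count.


Affine F_7-points: {(0, 1), (0, 2), (5, 5), (5, 6), (6, 1), (6, 6)}; count = 6.

For each of the 49 pairs (x, y) ∈ F_7², evaluate f(x, y) mod 7. Record the zeros.
  x = 0: [0↦4, 1↦0, 2↦0, 3↦4, 4↦5, 5↦3, 6↦5]  zeros at y ∈ {1, 2}
  x = 1: [0↦1, 1↦5, 2↦6, 3↦4, 4↦6, 5↦5, 6↦1]  zeros at y ∈ ∅
  x = 2: [0↦3, 1↦1, 2↦3, 3↦2, 4↦5, 5↦5, 6↦2]  zeros at y ∈ ∅
  x = 3: [0↦3, 1↦2, 2↦5, 3↦5, 4↦2, 5↦3, 6↦1]  zeros at y ∈ ∅
  x = 4: [0↦1, 1↦1, 2↦5, 3↦6, 4↦4, 5↦6, 6↦5]  zeros at y ∈ ∅
  x = 5: [0↦4, 1↦5, 2↦3, 3↦5, 4↦4, 5↦0, 6↦0]  zeros at y ∈ {5, 6}
  x = 6: [0↦5, 1↦0, 2↦6, 3↦2, 4↦2, 5↦6, 6↦0]  zeros at y ∈ {1, 6}
Collecting zeros: affine points = {(0, 1), (0, 2), (5, 5), (5, 6), (6, 1), (6, 6)}.
Total count |C(F_7)_aff| = 6.


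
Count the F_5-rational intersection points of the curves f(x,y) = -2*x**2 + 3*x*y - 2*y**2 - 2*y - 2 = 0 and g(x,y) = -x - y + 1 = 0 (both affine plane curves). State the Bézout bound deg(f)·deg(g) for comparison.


Common zeros: ∅; count = 0; Bézout bound = 2.

deg(f) = 2, deg(g) = 1, so Bézout bound = 2.
Scan x ∈ F_5. For each x, list the y ∈ F_5 with f(x, y) ≡ 0 and those with g(x, y) ≡ 0 (mod 5); the common zeros in that column are the intersection.
  x = 0: f ≡ 0 at y ∈ ∅; g ≡ 0 at y ∈ {1}; common: ∅.
  x = 1: f ≡ 0 at y ∈ {1, 2}; g ≡ 0 at y ∈ {0}; common: ∅.
  x = 2: f ≡ 0 at y ∈ {0, 2}; g ≡ 0 at y ∈ {4}; common: ∅.
  x = 3: f ≡ 0 at y ∈ {0, 1}; g ≡ 0 at y ∈ {3}; common: ∅.
  x = 4: f ≡ 0 at y ∈ ∅; g ≡ 0 at y ∈ {2}; common: ∅.
Collecting: common zeros = ∅, so the count is 0.
Comparison with the Bézout bound: 0 ≤ 2 = deg(f)·deg(g), as expected for curves with no common component (the affine F_5-count falls short of the bound because intersections may lie at infinity, over extension fields, or carry multiplicity).


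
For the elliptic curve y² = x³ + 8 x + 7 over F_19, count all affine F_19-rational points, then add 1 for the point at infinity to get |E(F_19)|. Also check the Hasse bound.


Affine points = {(0, 8), (0, 11), (1, 4), (1, 15), (3, 1), (3, 18), (5, 1), (5, 18), (6, 9), (6, 10), (7, 8), (7, 11), (10, 2), (10, 17), (11, 1), (11, 18), (12, 8), (12, 11), (13, 3), (13, 16), (15, 5), (15, 14), (18, 6), (18, 13)}; affine count = 24; |E(F_19)| = 25.

Discriminant check: Δ ∝ 4a³ + 27b² = 4·8³ + 27·7² = 4·512 + 27·49 ≡ 8 (mod 19). Nonzero ⇒ E is nonsingular.
For each x ∈ F_19, compute rhs = x³ + 8·x + 7 mod 19, then count y ∈ F_19 with y² ≡ rhs.
  x = 0: rhs = 7, matching y values: 8, 11 (2 points).
  x = 1: rhs = 16, matching y values: 4, 15 (2 points).
  x = 2: rhs = 12, matching y values: none (0 points).
  x = 3: rhs = 1, matching y values: 1, 18 (2 points).
  x = 4: rhs = 8, matching y values: none (0 points).
  x = 5: rhs = 1, matching y values: 1, 18 (2 points).
  x = 6: rhs = 5, matching y values: 9, 10 (2 points).
  x = 7: rhs = 7, matching y values: 8, 11 (2 points).
  x = 8: rhs = 13, matching y values: none (0 points).
  x = 9: rhs = 10, matching y values: none (0 points).
  x = 10: rhs = 4, matching y values: 2, 17 (2 points).
  x = 11: rhs = 1, matching y values: 1, 18 (2 points).
  x = 12: rhs = 7, matching y values: 8, 11 (2 points).
  x = 13: rhs = 9, matching y values: 3, 16 (2 points).
  x = 14: rhs = 13, matching y values: none (0 points).
  x = 15: rhs = 6, matching y values: 5, 14 (2 points).
  x = 16: rhs = 13, matching y values: none (0 points).
  x = 17: rhs = 2, matching y values: none (0 points).
  x = 18: rhs = 17, matching y values: 6, 13 (2 points).
Total affine count: 24.
Full point count |E(F_19)| = 24 + 1 = 25.
Hasse bound: |25 − (19+1)| = |5| = 5 ≤ 2√19 ≈ 8.7178 ✓.


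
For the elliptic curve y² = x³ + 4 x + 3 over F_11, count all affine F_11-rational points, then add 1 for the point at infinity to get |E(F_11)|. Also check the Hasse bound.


Affine points = {(0, 5), (0, 6), (3, 3), (3, 8), (5, 4), (5, 7), (6, 1), (6, 10), (7, 0), (9, 3), (9, 8), (10, 3), (10, 8)}; affine count = 13; |E(F_11)| = 14.

Discriminant check: Δ ∝ 4a³ + 27b² = 4·4³ + 27·3² = 4·64 + 27·9 ≡ 4 (mod 11). Nonzero ⇒ E is nonsingular.
For each x ∈ F_11, compute rhs = x³ + 4·x + 3 mod 11, then count y ∈ F_11 with y² ≡ rhs.
  x = 0: rhs = 3, matching y values: 5, 6 (2 points).
  x = 1: rhs = 8, matching y values: none (0 points).
  x = 2: rhs = 8, matching y values: none (0 points).
  x = 3: rhs = 9, matching y values: 3, 8 (2 points).
  x = 4: rhs = 6, matching y values: none (0 points).
  x = 5: rhs = 5, matching y values: 4, 7 (2 points).
  x = 6: rhs = 1, matching y values: 1, 10 (2 points).
  x = 7: rhs = 0, matching y values: 0 (1 points).
  x = 8: rhs = 8, matching y values: none (0 points).
  x = 9: rhs = 9, matching y values: 3, 8 (2 points).
  x = 10: rhs = 9, matching y values: 3, 8 (2 points).
Total affine count: 13.
Full point count |E(F_11)| = 13 + 1 = 14.
Hasse bound: |14 − (11+1)| = |2| = 2 ≤ 2√11 ≈ 6.6332 ✓.


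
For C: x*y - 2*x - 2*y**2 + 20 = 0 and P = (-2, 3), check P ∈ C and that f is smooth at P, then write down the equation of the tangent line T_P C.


Tangent line at P: x - 14*y + 44 = 0.

Step 1: f(-2, 3) = 0, so P lies on C.
Step 2: partial derivatives
  f_x(x, y) = y - 2, f_y(x, y) = x - 4*y.
  f_x(P) = 1, f_y(P) = -14 (gradient nonzero, so P is smooth).
Step 3: tangent line at P: 1·(x − -2) + -14·(y − 3) = 0.
Expanding: x - 14*y + 44 = 0.


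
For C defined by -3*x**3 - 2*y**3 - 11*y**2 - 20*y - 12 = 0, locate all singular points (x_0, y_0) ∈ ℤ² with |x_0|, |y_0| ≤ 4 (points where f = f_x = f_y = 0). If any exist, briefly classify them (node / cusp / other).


Singular points: {(0, -2)}; classification: cusp.

Compute partial derivatives:
  f_x = -9*x**2.
  f_y = -6*y**2 - 22*y - 20.
Scan x_0 ∈ {−4, ..., 4}. For each x_0, f_y(x_0, y) is a polynomial in y; find its integer roots y ∈ {−4, ..., 4}, then test f_x and f at those candidates.
  x = -4: f_y(-4, y) = -6*y**2 - 22*y - 20; vanishes at y ∈ {-2}. (-4, -2): f_x = -144 ≠ 0.
  x = -3: f_y(-3, y) = -6*y**2 - 22*y - 20; vanishes at y ∈ {-2}. (-3, -2): f_x = -81 ≠ 0.
  x = -2: f_y(-2, y) = -6*y**2 - 22*y - 20; vanishes at y ∈ {-2}. (-2, -2): f_x = -36 ≠ 0.
  x = -1: f_y(-1, y) = -6*y**2 - 22*y - 20; vanishes at y ∈ {-2}. (-1, -2): f_x = -9 ≠ 0.
  x = 0: f_y(0, y) = -6*y**2 - 22*y - 20; vanishes at y ∈ {-2}. (0, -2): f_x = 0, f = 0 — SINGULAR.
  x = 1: f_y(1, y) = -6*y**2 - 22*y - 20; vanishes at y ∈ {-2}. (1, -2): f_x = -9 ≠ 0.
  x = 2: f_y(2, y) = -6*y**2 - 22*y - 20; vanishes at y ∈ {-2}. (2, -2): f_x = -36 ≠ 0.
  x = 3: f_y(3, y) = -6*y**2 - 22*y - 20; vanishes at y ∈ {-2}. (3, -2): f_x = -81 ≠ 0.
  x = 4: f_y(4, y) = -6*y**2 - 22*y - 20; vanishes at y ∈ {-2}. (4, -2): f_x = -144 ≠ 0.
Only singular point on the grid: (0, -2).
Classify: substitute x = 0 + u, y = -2 + v and expand: f = -3*u**3 - 2*v**3 + v**2.
No constant or linear terms (consistent with a singular point). Quadratic part: v**2. Cubic part: -3*u**3 - 2*v**3.
The quadratic part v**2 is a perfect square, so there is a single (double) tangent line v = 0, i.e. y = -2. Restricting the cubic part to that line (v = 0) leaves -3*u**3 ≠ 0, so f is not divisible by v and the branch is v² ≈ 3*u**3 to lowest order — this is a cusp.
Classification: cusp.


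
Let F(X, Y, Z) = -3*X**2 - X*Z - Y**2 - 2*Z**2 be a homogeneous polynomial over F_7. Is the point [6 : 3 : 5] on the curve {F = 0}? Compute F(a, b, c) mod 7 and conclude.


F(6,3,5) ≡ 6 (mod 7); P is NOT on the curve.

Evaluate F(6, 3, 5) term-by-term (mod 7).
  -3*X**2 ↦ -3·36·1·1 = -108
  -X*Z ↦ -1·6·1·5 = -30
  -Y**2 ↦ -1·1·9·1 = -9
  -2*Z**2 ↦ -2·1·1·25 = -50
Sum: F(6, 3, 5) = (-108) + (-30) + (-9) + (-50) = -197.
Reducing mod 7: -197 ≡ 6 (mod 7).
Since F(a, b, c) ≡ 6 ≠ 0 (mod 7), P does NOT lie on the curve.


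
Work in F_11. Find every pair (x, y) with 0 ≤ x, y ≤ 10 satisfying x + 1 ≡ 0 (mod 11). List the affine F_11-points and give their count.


Affine F_11-points: {(10, 0), (10, 1), (10, 2), (10, 3), (10, 4), (10, 5), (10, 6), (10, 7), (10, 8), (10, 9), (10, 10)}; count = 11.

For each of the 121 pairs (x, y) ∈ F_11², evaluate f(x, y) mod 11. Record the zeros.
  x = 0: [0↦1, 1↦1, 2↦1, 3↦1, 4↦1, 5↦1, 6↦1, 7↦1, 8↦1, 9↦1, 10↦1]  zeros at y ∈ ∅
  x = 1: [0↦2, 1↦2, 2↦2, 3↦2, 4↦2, 5↦2, 6↦2, 7↦2, 8↦2, 9↦2, 10↦2]  zeros at y ∈ ∅
  x = 2: [0↦3, 1↦3, 2↦3, 3↦3, 4↦3, 5↦3, 6↦3, 7↦3, 8↦3, 9↦3, 10↦3]  zeros at y ∈ ∅
  x = 3: [0↦4, 1↦4, 2↦4, 3↦4, 4↦4, 5↦4, 6↦4, 7↦4, 8↦4, 9↦4, 10↦4]  zeros at y ∈ ∅
  x = 4: [0↦5, 1↦5, 2↦5, 3↦5, 4↦5, 5↦5, 6↦5, 7↦5, 8↦5, 9↦5, 10↦5]  zeros at y ∈ ∅
  x = 5: [0↦6, 1↦6, 2↦6, 3↦6, 4↦6, 5↦6, 6↦6, 7↦6, 8↦6, 9↦6, 10↦6]  zeros at y ∈ ∅
  x = 6: [0↦7, 1↦7, 2↦7, 3↦7, 4↦7, 5↦7, 6↦7, 7↦7, 8↦7, 9↦7, 10↦7]  zeros at y ∈ ∅
  x = 7: [0↦8, 1↦8, 2↦8, 3↦8, 4↦8, 5↦8, 6↦8, 7↦8, 8↦8, 9↦8, 10↦8]  zeros at y ∈ ∅
  x = 8: [0↦9, 1↦9, 2↦9, 3↦9, 4↦9, 5↦9, 6↦9, 7↦9, 8↦9, 9↦9, 10↦9]  zeros at y ∈ ∅
  x = 9: [0↦10, 1↦10, 2↦10, 3↦10, 4↦10, 5↦10, 6↦10, 7↦10, 8↦10, 9↦10, 10↦10]  zeros at y ∈ ∅
  x = 10: [0↦0, 1↦0, 2↦0, 3↦0, 4↦0, 5↦0, 6↦0, 7↦0, 8↦0, 9↦0, 10↦0]  zeros at y ∈ {0, 1, 2, 3, 4, 5, 6, 7, 8, 9, 10}
Collecting zeros: affine points = {(10, 0), (10, 1), (10, 2), (10, 3), (10, 4), (10, 5), (10, 6), (10, 7), (10, 8), (10, 9), (10, 10)}.
Total count |C(F_11)_aff| = 11.


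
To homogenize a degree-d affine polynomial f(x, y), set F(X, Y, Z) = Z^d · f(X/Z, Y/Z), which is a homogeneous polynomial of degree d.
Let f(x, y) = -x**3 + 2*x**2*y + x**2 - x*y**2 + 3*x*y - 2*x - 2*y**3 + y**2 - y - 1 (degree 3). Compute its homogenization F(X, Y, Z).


F(X, Y, Z) = -X**3 + 2*X**2*Y + X**2*Z - X*Y**2 + 3*X*Y*Z - 2*X*Z**2 - 2*Y**3 + Y**2*Z - Y*Z**2 - Z**3

deg(f) = 3.
Substitute x = X/Z, y = Y/Z into f, then multiply by Z^3.
  monomial -1·x^3·y^0 ↦ -1·X^3·Y^0·Z^0.
  monomial 2·x^2·y^1 ↦ 2·X^2·Y^1·Z^0.
  monomial 1·x^2·y^0 ↦ 1·X^2·Y^0·Z^1.
  monomial -1·x^1·y^2 ↦ -1·X^1·Y^2·Z^0.
  monomial 3·x^1·y^1 ↦ 3·X^1·Y^1·Z^1.
  monomial -2·x^1·y^0 ↦ -2·X^1·Y^0·Z^2.
  monomial -2·x^0·y^3 ↦ -2·X^0·Y^3·Z^0.
  monomial 1·x^0·y^2 ↦ 1·X^0·Y^2·Z^1.
  monomial -1·x^0·y^1 ↦ -1·X^0·Y^1·Z^2.
  monomial -1·x^0·y^0 ↦ -1·X^0·Y^0·Z^3.
Collecting: F(X, Y, Z) = -X**3 + 2*X**2*Y + X**2*Z - X*Y**2 + 3*X*Y*Z - 2*X*Z**2 - 2*Y**3 + Y**2*Z - Y*Z**2 - Z**3.


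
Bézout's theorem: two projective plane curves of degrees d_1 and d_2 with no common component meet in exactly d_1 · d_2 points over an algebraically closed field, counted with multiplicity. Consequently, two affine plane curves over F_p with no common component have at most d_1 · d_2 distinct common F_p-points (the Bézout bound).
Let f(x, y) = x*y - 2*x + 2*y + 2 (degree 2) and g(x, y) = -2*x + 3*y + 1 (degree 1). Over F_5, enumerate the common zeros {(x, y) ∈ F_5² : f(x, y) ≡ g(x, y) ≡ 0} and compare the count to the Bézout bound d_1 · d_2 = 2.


Common zeros: ∅; count = 0; Bézout bound = 2.

deg(f) = 2, deg(g) = 1, so Bézout bound = 2.
Scan x ∈ F_5. For each x, list the y ∈ F_5 with f(x, y) ≡ 0 and those with g(x, y) ≡ 0 (mod 5); the common zeros in that column are the intersection.
  x = 0: f ≡ 0 at y ∈ {4}; g ≡ 0 at y ∈ {3}; common: ∅.
  x = 1: f ≡ 0 at y ∈ {0}; g ≡ 0 at y ∈ {2}; common: ∅.
  x = 2: f ≡ 0 at y ∈ {3}; g ≡ 0 at y ∈ {1}; common: ∅.
  x = 3: f ≡ 0 at y ∈ ∅; g ≡ 0 at y ∈ {0}; common: ∅.
  x = 4: f ≡ 0 at y ∈ {1}; g ≡ 0 at y ∈ {4}; common: ∅.
Collecting: common zeros = ∅, so the count is 0.
Comparison with the Bézout bound: 0 ≤ 2 = deg(f)·deg(g), as expected for curves with no common component (the affine F_5-count falls short of the bound because intersections may lie at infinity, over extension fields, or carry multiplicity).


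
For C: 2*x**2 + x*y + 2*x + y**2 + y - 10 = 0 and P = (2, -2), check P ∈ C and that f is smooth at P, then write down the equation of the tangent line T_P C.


Tangent line at P: 8*x - y - 18 = 0.

Step 1: f(2, -2) = 0, so P lies on C.
Step 2: partial derivatives
  f_x(x, y) = 4*x + y + 2, f_y(x, y) = x + 2*y + 1.
  f_x(P) = 8, f_y(P) = -1 (gradient nonzero, so P is smooth).
Step 3: tangent line at P: 8·(x − 2) + -1·(y − -2) = 0.
Expanding: 8*x - y - 18 = 0.


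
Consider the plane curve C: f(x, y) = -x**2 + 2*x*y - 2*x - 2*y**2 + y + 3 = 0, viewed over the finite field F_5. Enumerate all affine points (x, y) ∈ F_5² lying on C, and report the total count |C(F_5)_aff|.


Affine F_5-points: {(0, 4), (1, 0), (1, 4), (2, 0)}; count = 4.

For each of the 25 pairs (x, y) ∈ F_5², evaluate f(x, y) mod 5. Record the zeros.
  x = 0: [0↦3, 1↦2, 2↦2, 3↦3, 4↦0]  zeros at y ∈ {4}
  x = 1: [0↦0, 1↦1, 2↦3, 3↦1, 4↦0]  zeros at y ∈ {0, 4}
  x = 2: [0↦0, 1↦3, 2↦2, 3↦2, 4↦3]  zeros at y ∈ {0}
  x = 3: [0↦3, 1↦3, 2↦4, 3↦1, 4↦4]  zeros at y ∈ ∅
  x = 4: [0↦4, 1↦1, 2↦4, 3↦3, 4↦3]  zeros at y ∈ ∅
Collecting zeros: affine points = {(0, 4), (1, 0), (1, 4), (2, 0)}.
Total count |C(F_5)_aff| = 4.


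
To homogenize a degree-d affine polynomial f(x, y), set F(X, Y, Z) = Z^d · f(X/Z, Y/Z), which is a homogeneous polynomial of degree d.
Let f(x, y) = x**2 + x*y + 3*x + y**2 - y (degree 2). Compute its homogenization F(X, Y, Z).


F(X, Y, Z) = X**2 + X*Y + 3*X*Z + Y**2 - Y*Z

deg(f) = 2.
Substitute x = X/Z, y = Y/Z into f, then multiply by Z^2.
  monomial 1·x^2·y^0 ↦ 1·X^2·Y^0·Z^0.
  monomial 1·x^1·y^1 ↦ 1·X^1·Y^1·Z^0.
  monomial 3·x^1·y^0 ↦ 3·X^1·Y^0·Z^1.
  monomial 1·x^0·y^2 ↦ 1·X^0·Y^2·Z^0.
  monomial -1·x^0·y^1 ↦ -1·X^0·Y^1·Z^1.
Collecting: F(X, Y, Z) = X**2 + X*Y + 3*X*Z + Y**2 - Y*Z.


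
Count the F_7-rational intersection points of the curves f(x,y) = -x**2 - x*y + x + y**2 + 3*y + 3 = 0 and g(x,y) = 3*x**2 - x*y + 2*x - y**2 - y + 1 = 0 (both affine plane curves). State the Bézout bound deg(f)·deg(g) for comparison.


Common zeros: {(2, 2), (5, 6)}; count = 2; Bézout bound = 4.

deg(f) = 2, deg(g) = 2, so Bézout bound = 4.
Scan x ∈ F_7. For each x, list the y ∈ F_7 with f(x, y) ≡ 0 and those with g(x, y) ≡ 0 (mod 7); the common zeros in that column are the intersection.
  x = 0: f ≡ 0 at y ∈ {1, 3}; g ≡ 0 at y ∈ ∅; common: ∅.
  x = 1: f ≡ 0 at y ∈ ∅; g ≡ 0 at y ∈ {6}; common: ∅.
  x = 2: f ≡ 0 at y ∈ {2, 4}; g ≡ 0 at y ∈ {2}; common: {2}.
  x = 3: f ≡ 0 at y ∈ ∅; g ≡ 0 at y ∈ ∅; common: ∅.
  x = 4: f ≡ 0 at y ∈ {2, 6}; g ≡ 0 at y ∈ {4, 5}; common: ∅.
  x = 5: f ≡ 0 at y ∈ {3, 6}; g ≡ 0 at y ∈ {2, 6}; common: {6}.
  x = 6: f ≡ 0 at y ∈ ∅; g ≡ 0 at y ∈ {3, 4}; common: ∅.
Collecting: common zeros = {(2, 2), (5, 6)}, so the count is 2.
Comparison with the Bézout bound: 2 ≤ 4 = deg(f)·deg(g), as expected for curves with no common component (the affine F_7-count falls short of the bound because intersections may lie at infinity, over extension fields, or carry multiplicity).


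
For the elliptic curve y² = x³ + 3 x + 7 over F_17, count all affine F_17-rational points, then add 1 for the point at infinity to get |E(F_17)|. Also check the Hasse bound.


Affine points = {(2, 2), (2, 15), (3, 3), (3, 14), (4, 7), (4, 10), (8, 4), (8, 13), (9, 7), (9, 10), (10, 0), (13, 4), (13, 13)}; affine count = 13; |E(F_17)| = 14.

Discriminant check: Δ ∝ 4a³ + 27b² = 4·3³ + 27·7² = 4·27 + 27·49 ≡ 3 (mod 17). Nonzero ⇒ E is nonsingular.
For each x ∈ F_17, compute rhs = x³ + 3·x + 7 mod 17, then count y ∈ F_17 with y² ≡ rhs.
  x = 0: rhs = 7, matching y values: none (0 points).
  x = 1: rhs = 11, matching y values: none (0 points).
  x = 2: rhs = 4, matching y values: 2, 15 (2 points).
  x = 3: rhs = 9, matching y values: 3, 14 (2 points).
  x = 4: rhs = 15, matching y values: 7, 10 (2 points).
  x = 5: rhs = 11, matching y values: none (0 points).
  x = 6: rhs = 3, matching y values: none (0 points).
  x = 7: rhs = 14, matching y values: none (0 points).
  x = 8: rhs = 16, matching y values: 4, 13 (2 points).
  x = 9: rhs = 15, matching y values: 7, 10 (2 points).
  x = 10: rhs = 0, matching y values: 0 (1 points).
  x = 11: rhs = 11, matching y values: none (0 points).
  x = 12: rhs = 3, matching y values: none (0 points).
  x = 13: rhs = 16, matching y values: 4, 13 (2 points).
  x = 14: rhs = 5, matching y values: none (0 points).
  x = 15: rhs = 10, matching y values: none (0 points).
  x = 16: rhs = 3, matching y values: none (0 points).
Total affine count: 13.
Full point count |E(F_17)| = 13 + 1 = 14.
Hasse bound: |14 − (17+1)| = |-4| = 4 ≤ 2√17 ≈ 8.2462 ✓.


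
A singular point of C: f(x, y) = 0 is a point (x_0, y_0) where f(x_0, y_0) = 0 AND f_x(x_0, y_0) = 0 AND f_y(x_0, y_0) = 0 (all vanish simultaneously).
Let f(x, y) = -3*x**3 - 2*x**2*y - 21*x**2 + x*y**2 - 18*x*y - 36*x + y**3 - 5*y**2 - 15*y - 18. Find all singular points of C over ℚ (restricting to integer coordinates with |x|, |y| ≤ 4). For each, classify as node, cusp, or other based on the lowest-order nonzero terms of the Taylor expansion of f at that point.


Singular points: {(-3, 3)}; classification: cusp.

Compute partial derivatives:
  f_x = -9*x**2 - 4*x*y - 42*x + y**2 - 18*y - 36.
  f_y = -2*x**2 + 2*x*y - 18*x + 3*y**2 - 10*y - 15.
Scan x_0 ∈ {−4, ..., 4}. For each x_0, f_y(x_0, y) is a polynomial in y; find its integer roots y ∈ {−4, ..., 4}, then test f_x and f at those candidates.
  x = -4: f_y(-4, y) = 3*y**2 - 18*y + 25; no integer root y with |y| ≤ 4.
  x = -3: f_y(-3, y) = 3*y**2 - 16*y + 21; vanishes at y ∈ {3}. (-3, 3): f_x = 0, f = 0 — SINGULAR.
  x = -2: f_y(-2, y) = 3*y**2 - 14*y + 13; no integer root y with |y| ≤ 4.
  x = -1: f_y(-1, y) = 3*y**2 - 12*y + 1; no integer root y with |y| ≤ 4.
  x = 0: f_y(0, y) = 3*y**2 - 10*y - 15; no integer root y with |y| ≤ 4.
  x = 1: f_y(1, y) = 3*y**2 - 8*y - 35; no integer root y with |y| ≤ 4.
  x = 2: f_y(2, y) = 3*y**2 - 6*y - 59; no integer root y with |y| ≤ 4.
  x = 3: f_y(3, y) = 3*y**2 - 4*y - 87; no integer root y with |y| ≤ 4.
  x = 4: f_y(4, y) = 3*y**2 - 2*y - 119; no integer root y with |y| ≤ 4.
Only singular point on the grid: (-3, 3).
Classify: substitute x = -3 + u, y = 3 + v and expand: f = -3*u**3 - 2*u**2*v + u*v**2 + v**3 + v**2.
No constant or linear terms (consistent with a singular point). Quadratic part: v**2. Cubic part: -3*u**3 - 2*u**2*v + u*v**2 + v**3.
The quadratic part v**2 is a perfect square, so there is a single (double) tangent line v = 0, i.e. y = 3. Restricting the cubic part to that line (v = 0) leaves -3*u**3 ≠ 0, so f is not divisible by v and the branch is v² ≈ 3*u**3 to lowest order — this is a cusp.
Classification: cusp.


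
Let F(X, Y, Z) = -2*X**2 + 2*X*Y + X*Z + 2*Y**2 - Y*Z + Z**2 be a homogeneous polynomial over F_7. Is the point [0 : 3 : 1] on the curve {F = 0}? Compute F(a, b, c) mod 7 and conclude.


F(0,3,1) ≡ 2 (mod 7); P is NOT on the curve.

Evaluate F(0, 3, 1) term-by-term (mod 7).
  -2*X**2 ↦ -2·0·1·1 = 0
  2*X*Y ↦ 2·0·3·1 = 0
  X*Z ↦ 1·0·1·1 = 0
  2*Y**2 ↦ 2·1·9·1 = 18
  -Y*Z ↦ -1·1·3·1 = -3
  Z**2 ↦ 1·1·1·1 = 1
Sum: F(0, 3, 1) = (0) + (0) + (0) + (18) + (-3) + (1) = 16.
Reducing mod 7: 16 ≡ 2 (mod 7).
Since F(a, b, c) ≡ 2 ≠ 0 (mod 7), P does NOT lie on the curve.


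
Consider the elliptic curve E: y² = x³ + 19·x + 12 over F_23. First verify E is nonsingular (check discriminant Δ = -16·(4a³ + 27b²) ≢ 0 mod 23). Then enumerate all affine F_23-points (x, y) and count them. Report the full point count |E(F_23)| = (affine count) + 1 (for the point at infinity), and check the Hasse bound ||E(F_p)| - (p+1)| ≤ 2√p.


Affine points = {(0, 9), (0, 14), (1, 3), (1, 20), (2, 9), (2, 14), (3, 2), (3, 21), (5, 5), (5, 18), (8, 3), (8, 20), (10, 11), (10, 12), (12, 6), (12, 17), (13, 8), (13, 15), (14, 3), (14, 20), (17, 2), (17, 21), (21, 9), (21, 14)}; affine count = 24; |E(F_23)| = 25.

Discriminant check: Δ ∝ 4a³ + 27b² = 4·19³ + 27·12² = 4·6859 + 27·144 ≡ 21 (mod 23). Nonzero ⇒ E is nonsingular.
For each x ∈ F_23, compute rhs = x³ + 19·x + 12 mod 23, then count y ∈ F_23 with y² ≡ rhs.
  x = 0: rhs = 12, matching y values: 9, 14 (2 points).
  x = 1: rhs = 9, matching y values: 3, 20 (2 points).
  x = 2: rhs = 12, matching y values: 9, 14 (2 points).
  x = 3: rhs = 4, matching y values: 2, 21 (2 points).
  x = 4: rhs = 14, matching y values: none (0 points).
  x = 5: rhs = 2, matching y values: 5, 18 (2 points).
  x = 6: rhs = 20, matching y values: none (0 points).
  x = 7: rhs = 5, matching y values: none (0 points).
  x = 8: rhs = 9, matching y values: 3, 20 (2 points).
  x = 9: rhs = 15, matching y values: none (0 points).
  x = 10: rhs = 6, matching y values: 11, 12 (2 points).
  x = 11: rhs = 11, matching y values: none (0 points).
  x = 12: rhs = 13, matching y values: 6, 17 (2 points).
  x = 13: rhs = 18, matching y values: 8, 15 (2 points).
  x = 14: rhs = 9, matching y values: 3, 20 (2 points).
  x = 15: rhs = 15, matching y values: none (0 points).
  x = 16: rhs = 19, matching y values: none (0 points).
  x = 17: rhs = 4, matching y values: 2, 21 (2 points).
  x = 18: rhs = 22, matching y values: none (0 points).
  x = 19: rhs = 10, matching y values: none (0 points).
  x = 20: rhs = 20, matching y values: none (0 points).
  x = 21: rhs = 12, matching y values: 9, 14 (2 points).
  x = 22: rhs = 15, matching y values: none (0 points).
Total affine count: 24.
Full point count |E(F_23)| = 24 + 1 = 25.
Hasse bound: |25 − (23+1)| = |1| = 1 ≤ 2√23 ≈ 9.5917 ✓.


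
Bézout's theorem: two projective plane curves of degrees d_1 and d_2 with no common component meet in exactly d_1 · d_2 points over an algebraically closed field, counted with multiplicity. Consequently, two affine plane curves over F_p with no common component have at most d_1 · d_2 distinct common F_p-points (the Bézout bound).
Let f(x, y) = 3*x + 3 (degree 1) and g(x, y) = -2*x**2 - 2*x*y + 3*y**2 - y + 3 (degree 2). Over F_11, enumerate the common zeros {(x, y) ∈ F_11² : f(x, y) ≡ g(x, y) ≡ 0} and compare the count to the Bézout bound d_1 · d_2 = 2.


Common zeros: {(10, 9)}; count = 1; Bézout bound = 2.

deg(f) = 1, deg(g) = 2, so Bézout bound = 2.
Scan x ∈ F_11. For each x, list the y ∈ F_11 with f(x, y) ≡ 0 and those with g(x, y) ≡ 0 (mod 11); the common zeros in that column are the intersection.
  x = 0: f ≡ 0 at y ∈ ∅; g ≡ 0 at y ∈ {7, 8}; common: ∅.
  x = 1: f ≡ 0 at y ∈ ∅; g ≡ 0 at y ∈ ∅; common: ∅.
  x = 2: f ≡ 0 at y ∈ ∅; g ≡ 0 at y ∈ ∅; common: ∅.
  x = 3: f ≡ 0 at y ∈ ∅; g ≡ 0 at y ∈ {8, 9}; common: ∅.
  x = 4: f ≡ 0 at y ∈ ∅; g ≡ 0 at y ∈ {7}; common: ∅.
  x = 5: f ≡ 0 at y ∈ ∅; g ≡ 0 at y ∈ {1, 10}; common: ∅.
  x = 6: f ≡ 0 at y ∈ ∅; g ≡ 0 at y ∈ ∅; common: ∅.
  x = 7: f ≡ 0 at y ∈ ∅; g ≡ 0 at y ∈ {6, 10}; common: ∅.
  x = 8: f ≡ 0 at y ∈ ∅; g ≡ 0 at y ∈ ∅; common: ∅.
  x = 9: f ≡ 0 at y ∈ ∅; g ≡ 0 at y ∈ {4, 6}; common: ∅.
  x = 10: f ≡ 0 at y ∈ {0, 1, 2, 3, 4, 5, 6, 7, 8, 9, 10}; g ≡ 0 at y ∈ {9}; common: {9}.
Collecting: common zeros = {(10, 9)}, so the count is 1.
Comparison with the Bézout bound: 1 ≤ 2 = deg(f)·deg(g), as expected for curves with no common component (the affine F_11-count falls short of the bound because intersections may lie at infinity, over extension fields, or carry multiplicity).


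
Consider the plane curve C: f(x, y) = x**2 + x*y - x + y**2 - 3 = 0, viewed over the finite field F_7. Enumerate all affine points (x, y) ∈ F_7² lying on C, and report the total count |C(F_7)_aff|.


Affine F_7-points: {(2, 2), (2, 3), (3, 1), (3, 3), (4, 1), (4, 2)}; count = 6.

For each of the 49 pairs (x, y) ∈ F_7², evaluate f(x, y) mod 7. Record the zeros.
  x = 0: [0↦4, 1↦5, 2↦1, 3↦6, 4↦6, 5↦1, 6↦5]  zeros at y ∈ ∅
  x = 1: [0↦4, 1↦6, 2↦3, 3↦2, 4↦3, 5↦6, 6↦4]  zeros at y ∈ ∅
  x = 2: [0↦6, 1↦2, 2↦0, 3↦0, 4↦2, 5↦6, 6↦5]  zeros at y ∈ {2, 3}
  x = 3: [0↦3, 1↦0, 2↦6, 3↦0, 4↦3, 5↦1, 6↦1]  zeros at y ∈ {1, 3}
  x = 4: [0↦2, 1↦0, 2↦0, 3↦2, 4↦6, 5↦5, 6↦6]  zeros at y ∈ {1, 2}
  x = 5: [0↦3, 1↦2, 2↦3, 3↦6, 4↦4, 5↦4, 6↦6]  zeros at y ∈ ∅
  x = 6: [0↦6, 1↦6, 2↦1, 3↦5, 4↦4, 5↦5, 6↦1]  zeros at y ∈ ∅
Collecting zeros: affine points = {(2, 2), (2, 3), (3, 1), (3, 3), (4, 1), (4, 2)}.
Total count |C(F_7)_aff| = 6.


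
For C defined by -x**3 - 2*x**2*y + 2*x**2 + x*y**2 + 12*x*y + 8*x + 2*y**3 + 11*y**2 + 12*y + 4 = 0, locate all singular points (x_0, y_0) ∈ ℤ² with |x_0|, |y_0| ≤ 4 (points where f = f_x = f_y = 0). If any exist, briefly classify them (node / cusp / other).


Singular points: {(2, -2)}; classification: cusp.

Compute partial derivatives:
  f_x = -3*x**2 - 4*x*y + 4*x + y**2 + 12*y + 8.
  f_y = -2*x**2 + 2*x*y + 12*x + 6*y**2 + 22*y + 12.
Scan x_0 ∈ {−4, ..., 4}. For each x_0, f_y(x_0, y) is a polynomial in y; find its integer roots y ∈ {−4, ..., 4}, then test f_x and f at those candidates.
  x = -4: f_y(-4, y) = 6*y**2 + 14*y - 68; no integer root y with |y| ≤ 4.
  x = -3: f_y(-3, y) = 6*y**2 + 16*y - 42; no integer root y with |y| ≤ 4.
  x = -2: f_y(-2, y) = 6*y**2 + 18*y - 20; no integer root y with |y| ≤ 4.
  x = -1: f_y(-1, y) = 6*y**2 + 20*y - 2; no integer root y with |y| ≤ 4.
  x = 0: f_y(0, y) = 6*y**2 + 22*y + 12; vanishes at y ∈ {-3}. (0, -3): f_x = -19 ≠ 0.
  x = 1: f_y(1, y) = 6*y**2 + 24*y + 22; no integer root y with |y| ≤ 4.
  x = 2: f_y(2, y) = 6*y**2 + 26*y + 28; vanishes at y ∈ {-2}. (2, -2): f_x = 0, f = 0 — SINGULAR.
  x = 3: f_y(3, y) = 6*y**2 + 28*y + 30; vanishes at y ∈ {-3}. (3, -3): f_x = 2 ≠ 0.
  x = 4: f_y(4, y) = 6*y**2 + 30*y + 28; no integer root y with |y| ≤ 4.
Only singular point on the grid: (2, -2).
Classify: substitute x = 2 + u, y = -2 + v and expand: f = -u**3 - 2*u**2*v + u*v**2 + 2*v**3 + v**2.
No constant or linear terms (consistent with a singular point). Quadratic part: v**2. Cubic part: -u**3 - 2*u**2*v + u*v**2 + 2*v**3.
The quadratic part v**2 is a perfect square, so there is a single (double) tangent line v = 0, i.e. y = -2. Restricting the cubic part to that line (v = 0) leaves -u**3 ≠ 0, so f is not divisible by v and the branch is v² ≈ u**3 to lowest order — this is a cusp.
Classification: cusp.


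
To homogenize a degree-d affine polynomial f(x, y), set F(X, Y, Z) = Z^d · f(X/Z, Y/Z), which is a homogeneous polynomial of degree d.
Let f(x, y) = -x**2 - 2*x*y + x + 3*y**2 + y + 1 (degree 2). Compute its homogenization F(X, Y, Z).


F(X, Y, Z) = -X**2 - 2*X*Y + X*Z + 3*Y**2 + Y*Z + Z**2

deg(f) = 2.
Substitute x = X/Z, y = Y/Z into f, then multiply by Z^2.
  monomial -1·x^2·y^0 ↦ -1·X^2·Y^0·Z^0.
  monomial -2·x^1·y^1 ↦ -2·X^1·Y^1·Z^0.
  monomial 1·x^1·y^0 ↦ 1·X^1·Y^0·Z^1.
  monomial 3·x^0·y^2 ↦ 3·X^0·Y^2·Z^0.
  monomial 1·x^0·y^1 ↦ 1·X^0·Y^1·Z^1.
  monomial 1·x^0·y^0 ↦ 1·X^0·Y^0·Z^2.
Collecting: F(X, Y, Z) = -X**2 - 2*X*Y + X*Z + 3*Y**2 + Y*Z + Z**2.


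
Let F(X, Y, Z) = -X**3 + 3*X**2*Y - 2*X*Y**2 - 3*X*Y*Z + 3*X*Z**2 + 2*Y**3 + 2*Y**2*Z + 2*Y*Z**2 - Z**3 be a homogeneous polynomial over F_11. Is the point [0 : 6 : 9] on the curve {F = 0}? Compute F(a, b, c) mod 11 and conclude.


F(0,6,9) ≡ 3 (mod 11); P is NOT on the curve.

Evaluate F(0, 6, 9) term-by-term (mod 11).
  -X**3 ↦ -1·0·1·1 = 0
  3*X**2*Y ↦ 3·0·6·1 = 0
  -2*X*Y**2 ↦ -2·0·36·1 = 0
  -3*X*Y*Z ↦ -3·0·6·9 = 0
  3*X*Z**2 ↦ 3·0·1·81 = 0
  2*Y**3 ↦ 2·1·216·1 = 432
  2*Y**2*Z ↦ 2·1·36·9 = 648
  2*Y*Z**2 ↦ 2·1·6·81 = 972
  -Z**3 ↦ -1·1·1·729 = -729
Sum: F(0, 6, 9) = (0) + (0) + (0) + (0) + (0) + (432) + (648) + (972) + (-729) = 1323.
Reducing mod 11: 1323 ≡ 3 (mod 11).
Since F(a, b, c) ≡ 3 ≠ 0 (mod 11), P does NOT lie on the curve.


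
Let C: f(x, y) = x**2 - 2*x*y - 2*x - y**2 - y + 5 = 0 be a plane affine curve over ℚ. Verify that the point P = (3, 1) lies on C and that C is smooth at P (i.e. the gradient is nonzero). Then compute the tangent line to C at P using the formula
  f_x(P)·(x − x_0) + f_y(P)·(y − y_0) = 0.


Tangent line at P: 2*x - 9*y + 3 = 0.

Step 1: f(3, 1) = 0, so P lies on C.
Step 2: partial derivatives
  f_x(x, y) = 2*x - 2*y - 2, f_y(x, y) = -2*x - 2*y - 1.
  f_x(P) = 2, f_y(P) = -9 (gradient nonzero, so P is smooth).
Step 3: tangent line at P: 2·(x − 3) + -9·(y − 1) = 0.
Expanding: 2*x - 9*y + 3 = 0.


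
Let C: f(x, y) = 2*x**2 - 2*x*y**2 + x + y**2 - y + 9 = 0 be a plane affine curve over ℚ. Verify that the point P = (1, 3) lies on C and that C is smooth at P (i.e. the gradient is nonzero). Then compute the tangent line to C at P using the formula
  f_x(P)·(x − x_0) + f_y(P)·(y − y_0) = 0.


Tangent line at P: -13*x - 7*y + 34 = 0.

Step 1: f(1, 3) = 0, so P lies on C.
Step 2: partial derivatives
  f_x(x, y) = 4*x - 2*y**2 + 1, f_y(x, y) = -4*x*y + 2*y - 1.
  f_x(P) = -13, f_y(P) = -7 (gradient nonzero, so P is smooth).
Step 3: tangent line at P: -13·(x − 1) + -7·(y − 3) = 0.
Expanding: -13*x - 7*y + 34 = 0.


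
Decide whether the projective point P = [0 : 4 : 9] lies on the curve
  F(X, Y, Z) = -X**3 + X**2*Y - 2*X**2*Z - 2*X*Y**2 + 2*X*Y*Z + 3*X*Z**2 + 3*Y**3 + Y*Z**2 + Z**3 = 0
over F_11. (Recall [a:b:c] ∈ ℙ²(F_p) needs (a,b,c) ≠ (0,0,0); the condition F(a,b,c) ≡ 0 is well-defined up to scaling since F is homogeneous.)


F(0,4,9) ≡ 2 (mod 11); P is NOT on the curve.

Evaluate F(0, 4, 9) term-by-term (mod 11).
  -X**3 ↦ -1·0·1·1 = 0
  X**2*Y ↦ 1·0·4·1 = 0
  -2*X**2*Z ↦ -2·0·1·9 = 0
  -2*X*Y**2 ↦ -2·0·16·1 = 0
  2*X*Y*Z ↦ 2·0·4·9 = 0
  3*X*Z**2 ↦ 3·0·1·81 = 0
  3*Y**3 ↦ 3·1·64·1 = 192
  Y*Z**2 ↦ 1·1·4·81 = 324
  Z**3 ↦ 1·1·1·729 = 729
Sum: F(0, 4, 9) = (0) + (0) + (0) + (0) + (0) + (0) + (192) + (324) + (729) = 1245.
Reducing mod 11: 1245 ≡ 2 (mod 11).
Since F(a, b, c) ≡ 2 ≠ 0 (mod 11), P does NOT lie on the curve.


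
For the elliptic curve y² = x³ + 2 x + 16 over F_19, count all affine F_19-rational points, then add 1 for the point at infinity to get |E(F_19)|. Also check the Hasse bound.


Affine points = {(0, 4), (0, 15), (1, 0), (2, 3), (2, 16), (3, 7), (3, 12), (6, 4), (6, 15), (11, 1), (11, 18), (12, 1), (12, 18), (13, 4), (13, 15), (15, 1), (15, 18), (17, 2), (17, 17)}; affine count = 19; |E(F_19)| = 20.

Discriminant check: Δ ∝ 4a³ + 27b² = 4·2³ + 27·16² = 4·8 + 27·256 ≡ 9 (mod 19). Nonzero ⇒ E is nonsingular.
For each x ∈ F_19, compute rhs = x³ + 2·x + 16 mod 19, then count y ∈ F_19 with y² ≡ rhs.
  x = 0: rhs = 16, matching y values: 4, 15 (2 points).
  x = 1: rhs = 0, matching y values: 0 (1 points).
  x = 2: rhs = 9, matching y values: 3, 16 (2 points).
  x = 3: rhs = 11, matching y values: 7, 12 (2 points).
  x = 4: rhs = 12, matching y values: none (0 points).
  x = 5: rhs = 18, matching y values: none (0 points).
  x = 6: rhs = 16, matching y values: 4, 15 (2 points).
  x = 7: rhs = 12, matching y values: none (0 points).
  x = 8: rhs = 12, matching y values: none (0 points).
  x = 9: rhs = 3, matching y values: none (0 points).
  x = 10: rhs = 10, matching y values: none (0 points).
  x = 11: rhs = 1, matching y values: 1, 18 (2 points).
  x = 12: rhs = 1, matching y values: 1, 18 (2 points).
  x = 13: rhs = 16, matching y values: 4, 15 (2 points).
  x = 14: rhs = 14, matching y values: none (0 points).
  x = 15: rhs = 1, matching y values: 1, 18 (2 points).
  x = 16: rhs = 2, matching y values: none (0 points).
  x = 17: rhs = 4, matching y values: 2, 17 (2 points).
  x = 18: rhs = 13, matching y values: none (0 points).
Total affine count: 19.
Full point count |E(F_19)| = 19 + 1 = 20.
Hasse bound: |20 − (19+1)| = |0| = 0 ≤ 2√19 ≈ 8.7178 ✓.


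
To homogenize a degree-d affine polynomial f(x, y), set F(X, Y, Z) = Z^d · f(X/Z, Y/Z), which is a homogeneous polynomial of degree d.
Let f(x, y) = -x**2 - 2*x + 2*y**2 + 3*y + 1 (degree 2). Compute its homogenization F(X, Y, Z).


F(X, Y, Z) = -X**2 - 2*X*Z + 2*Y**2 + 3*Y*Z + Z**2

deg(f) = 2.
Substitute x = X/Z, y = Y/Z into f, then multiply by Z^2.
  monomial -1·x^2·y^0 ↦ -1·X^2·Y^0·Z^0.
  monomial -2·x^1·y^0 ↦ -2·X^1·Y^0·Z^1.
  monomial 2·x^0·y^2 ↦ 2·X^0·Y^2·Z^0.
  monomial 3·x^0·y^1 ↦ 3·X^0·Y^1·Z^1.
  monomial 1·x^0·y^0 ↦ 1·X^0·Y^0·Z^2.
Collecting: F(X, Y, Z) = -X**2 - 2*X*Z + 2*Y**2 + 3*Y*Z + Z**2.


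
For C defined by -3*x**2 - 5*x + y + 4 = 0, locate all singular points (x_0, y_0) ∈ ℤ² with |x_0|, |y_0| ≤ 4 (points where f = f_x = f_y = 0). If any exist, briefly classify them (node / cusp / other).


No singular points in the scanned grid; C is smooth there.

Compute partial derivatives:
  f_x = -6*x - 5.
  f_y = 1.
f_y = 1 is a nonzero constant, so f_y never vanishes: no point (x, y) can satisfy f = f_x = f_y = 0. In particular no (x, y) ∈ {−4, ..., 4}² is singular; the curve is smooth.


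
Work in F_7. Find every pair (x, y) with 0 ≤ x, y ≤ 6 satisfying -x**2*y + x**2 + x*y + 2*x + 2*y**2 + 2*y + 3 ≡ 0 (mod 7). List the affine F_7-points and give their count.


Affine F_7-points: {(0, 1), (0, 5)}; count = 2.

For each of the 49 pairs (x, y) ∈ F_7², evaluate f(x, y) mod 7. Record the zeros.
  x = 0: [0↦3, 1↦0, 2↦1, 3↦6, 4↦1, 5↦0, 6↦3]  zeros at y ∈ {1, 5}
  x = 1: [0↦6, 1↦3, 2↦4, 3↦2, 4↦4, 5↦3, 6↦6]  zeros at y ∈ ∅
  x = 2: [0↦4, 1↦6, 2↦5, 3↦1, 4↦1, 5↦5, 6↦6]  zeros at y ∈ ∅
  x = 3: [0↦4, 1↦2, 2↦4, 3↦3, 4↦6, 5↦6, 6↦3]  zeros at y ∈ ∅
  x = 4: [0↦6, 1↦5, 2↦1, 3↦1, 4↦5, 5↦6, 6↦4]  zeros at y ∈ ∅
  x = 5: [0↦3, 1↦1, 2↦3, 3↦2, 4↦5, 5↦5, 6↦2]  zeros at y ∈ ∅
  x = 6: [0↦2, 1↦4, 2↦3, 3↦6, 4↦6, 5↦3, 6↦4]  zeros at y ∈ ∅
Collecting zeros: affine points = {(0, 1), (0, 5)}.
Total count |C(F_7)_aff| = 2.


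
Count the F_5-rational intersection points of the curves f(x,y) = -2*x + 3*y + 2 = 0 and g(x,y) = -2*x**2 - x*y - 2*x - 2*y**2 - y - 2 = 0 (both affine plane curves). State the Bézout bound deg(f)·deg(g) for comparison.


Common zeros: {(0, 1), (4, 2)}; count = 2; Bézout bound = 2.

deg(f) = 1, deg(g) = 2, so Bézout bound = 2.
Scan x ∈ F_5. For each x, list the y ∈ F_5 with f(x, y) ≡ 0 and those with g(x, y) ≡ 0 (mod 5); the common zeros in that column are the intersection.
  x = 0: f ≡ 0 at y ∈ {1}; g ≡ 0 at y ∈ {1}; common: {1}.
  x = 1: f ≡ 0 at y ∈ {0}; g ≡ 0 at y ∈ {1, 3}; common: ∅.
  x = 2: f ≡ 0 at y ∈ {4}; g ≡ 0 at y ∈ ∅; common: ∅.
  x = 3: f ≡ 0 at y ∈ {3}; g ≡ 0 at y ∈ ∅; common: ∅.
  x = 4: f ≡ 0 at y ∈ {2}; g ≡ 0 at y ∈ {2, 3}; common: {2}.
Collecting: common zeros = {(0, 1), (4, 2)}, so the count is 2.
Comparison with the Bézout bound: 2 ≤ 2 = deg(f)·deg(g), as expected for curves with no common component (the bound is attained).


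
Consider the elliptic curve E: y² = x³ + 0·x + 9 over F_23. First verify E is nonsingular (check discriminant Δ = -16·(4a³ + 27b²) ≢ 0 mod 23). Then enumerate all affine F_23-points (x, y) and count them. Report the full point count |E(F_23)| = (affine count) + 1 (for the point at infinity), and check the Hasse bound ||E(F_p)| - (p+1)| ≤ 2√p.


Affine points = {(0, 3), (0, 20), (3, 6), (3, 17), (4, 2), (4, 21), (6, 8), (6, 15), (9, 5), (9, 18), (11, 11), (11, 12), (12, 9), (12, 14), (14, 4), (14, 19), (15, 7), (15, 16), (17, 0), (21, 1), (21, 22), (22, 10), (22, 13)}; affine count = 23; |E(F_23)| = 24.

Discriminant check: Δ ∝ 4a³ + 27b² = 4·0³ + 27·9² = 4·0 + 27·81 ≡ 2 (mod 23). Nonzero ⇒ E is nonsingular.
For each x ∈ F_23, compute rhs = x³ + 0·x + 9 mod 23, then count y ∈ F_23 with y² ≡ rhs.
  x = 0: rhs = 9, matching y values: 3, 20 (2 points).
  x = 1: rhs = 10, matching y values: none (0 points).
  x = 2: rhs = 17, matching y values: none (0 points).
  x = 3: rhs = 13, matching y values: 6, 17 (2 points).
  x = 4: rhs = 4, matching y values: 2, 21 (2 points).
  x = 5: rhs = 19, matching y values: none (0 points).
  x = 6: rhs = 18, matching y values: 8, 15 (2 points).
  x = 7: rhs = 7, matching y values: none (0 points).
  x = 8: rhs = 15, matching y values: none (0 points).
  x = 9: rhs = 2, matching y values: 5, 18 (2 points).
  x = 10: rhs = 20, matching y values: none (0 points).
  x = 11: rhs = 6, matching y values: 11, 12 (2 points).
  x = 12: rhs = 12, matching y values: 9, 14 (2 points).
  x = 13: rhs = 21, matching y values: none (0 points).
  x = 14: rhs = 16, matching y values: 4, 19 (2 points).
  x = 15: rhs = 3, matching y values: 7, 16 (2 points).
  x = 16: rhs = 11, matching y values: none (0 points).
  x = 17: rhs = 0, matching y values: 0 (1 points).
  x = 18: rhs = 22, matching y values: none (0 points).
  x = 19: rhs = 14, matching y values: none (0 points).
  x = 20: rhs = 5, matching y values: none (0 points).
  x = 21: rhs = 1, matching y values: 1, 22 (2 points).
  x = 22: rhs = 8, matching y values: 10, 13 (2 points).
Total affine count: 23.
Full point count |E(F_23)| = 23 + 1 = 24.
Hasse bound: |24 − (23+1)| = |0| = 0 ≤ 2√23 ≈ 9.5917 ✓.
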